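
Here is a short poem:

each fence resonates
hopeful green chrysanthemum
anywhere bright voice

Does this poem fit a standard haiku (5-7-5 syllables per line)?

Yes

Line 1: each (1), fence (1), resonates (3) → 5 ✓
Line 2: hopeful (2), green (1), chrysanthemum (4) → 7 ✓
Line 3: anywhere (3), bright (1), voice (1) → 5 ✓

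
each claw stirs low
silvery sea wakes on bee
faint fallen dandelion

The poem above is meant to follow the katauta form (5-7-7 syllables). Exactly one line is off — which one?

Line 1

Line 1: each (1), claw (1), stirs (1), low (1) → 4 (expected 5)
Line 2: silvery (3), sea (1), wakes (1), on (1), bee (1) → 7 ✓
Line 3: faint (1), fallen (2), dandelion (4) → 7 ✓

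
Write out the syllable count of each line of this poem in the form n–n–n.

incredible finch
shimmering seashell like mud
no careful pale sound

Line 1: "incredible finch": 4+1 = 5
Line 2: "shimmering seashell like mud": 3+2+1+1 = 7
Line 3: "no careful pale sound": 1+2+1+1 = 5

5–7–5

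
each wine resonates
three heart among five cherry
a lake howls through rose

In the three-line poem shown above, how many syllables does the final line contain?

The final line: a(1) + lake(1) + howls(1) + through(1) + rose(1) = 5

5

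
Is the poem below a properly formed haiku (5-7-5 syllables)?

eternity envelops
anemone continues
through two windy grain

Line 1: eternity (4), envelops (3) → 7 (expected 5)
Line 2: anemone (4), continues (3) → 7 ✓
Line 3: through (1), two (1), windy (2), grain (1) → 5 ✓

No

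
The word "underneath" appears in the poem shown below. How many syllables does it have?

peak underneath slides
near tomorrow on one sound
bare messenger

3

"underneath" has 3 syllables.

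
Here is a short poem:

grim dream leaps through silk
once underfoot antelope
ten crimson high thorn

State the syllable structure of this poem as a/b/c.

Line 1: grim (1), dream (1), leaps (1), through (1), silk (1) → 5
Line 2: once (1), underfoot (3), antelope (3) → 7
Line 3: ten (1), crimson (2), high (1), thorn (1) → 5

5/7/5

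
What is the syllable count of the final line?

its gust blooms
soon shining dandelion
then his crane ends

The final line: then(1) + his(1) + crane(1) + ends(1) = 4

4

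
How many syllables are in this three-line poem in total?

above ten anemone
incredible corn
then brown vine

15

Line 1: above (2), ten (1), anemone (4) → 7
Line 2: incredible (4), corn (1) → 5
Line 3: then (1), brown (1), vine (1) → 3
Total: 7 + 5 + 3 = 15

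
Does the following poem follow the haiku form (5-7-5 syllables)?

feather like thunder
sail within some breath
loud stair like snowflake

Line 1: "feather like thunder": 2+1+2 = 5 ✓
Line 2: "sail within some breath": 1+2+1+1 = 5 (expected 7)
Line 3: "loud stair like snowflake": 1+1+1+2 = 5 ✓

No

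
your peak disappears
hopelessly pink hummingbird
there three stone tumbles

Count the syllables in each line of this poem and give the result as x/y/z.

5/7/5

Line 1: "your peak disappears": 1+1+3 = 5
Line 2: "hopelessly pink hummingbird": 3+1+3 = 7
Line 3: "there three stone tumbles": 1+1+1+2 = 5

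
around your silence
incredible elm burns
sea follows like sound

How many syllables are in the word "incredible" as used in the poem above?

4

"incredible" has 4 syllables.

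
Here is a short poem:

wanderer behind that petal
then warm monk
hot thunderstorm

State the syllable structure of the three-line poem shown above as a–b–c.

Line 1: wanderer (3), behind (2), that (1), petal (2) → 8
Line 2: then (1), warm (1), monk (1) → 3
Line 3: hot (1), thunderstorm (3) → 4

8–3–4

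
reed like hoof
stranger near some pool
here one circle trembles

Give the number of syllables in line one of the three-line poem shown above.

Line one: "reed like hoof": 1+1+1 = 3

3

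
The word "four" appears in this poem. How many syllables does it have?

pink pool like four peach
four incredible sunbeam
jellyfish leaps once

1

"four" has 1 syllable.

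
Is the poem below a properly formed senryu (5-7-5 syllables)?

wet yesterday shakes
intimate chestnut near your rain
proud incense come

No

Line 1: wet (1), yesterday (3), shakes (1) → 5 ✓
Line 2: intimate (3), chestnut (2), near (1), your (1), rain (1) → 8 (expected 7)
Line 3: proud (1), incense (2), come (1) → 4 (expected 5)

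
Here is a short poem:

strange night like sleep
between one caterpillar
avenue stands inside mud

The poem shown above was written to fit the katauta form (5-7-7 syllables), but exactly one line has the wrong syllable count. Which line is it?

Line 1: "strange night like sleep": 1+1+1+1 = 4 (expected 5)
Line 2: "between one caterpillar": 2+1+4 = 7 ✓
Line 3: "avenue stands inside mud": 3+1+2+1 = 7 ✓

Line 1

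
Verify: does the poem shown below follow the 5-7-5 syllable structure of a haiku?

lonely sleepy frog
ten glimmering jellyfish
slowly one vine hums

Yes

Line 1: "lonely sleepy frog": 2+2+1 = 5 ✓
Line 2: "ten glimmering jellyfish": 1+3+3 = 7 ✓
Line 3: "slowly one vine hums": 2+1+1+1 = 5 ✓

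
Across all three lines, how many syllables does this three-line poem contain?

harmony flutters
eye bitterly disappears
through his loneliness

17

Line 1: "harmony flutters": 3+2 = 5
Line 2: "eye bitterly disappears": 1+3+3 = 7
Line 3: "through his loneliness": 1+1+3 = 5
Total: 5 + 7 + 5 = 17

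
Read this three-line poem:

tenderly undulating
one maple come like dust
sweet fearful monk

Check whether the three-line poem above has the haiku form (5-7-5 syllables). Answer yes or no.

No

Line 1: tenderly(3) + undulating(4) = 7 (expected 5)
Line 2: one(1) + maple(2) + come(1) + like(1) + dust(1) = 6 (expected 7)
Line 3: sweet(1) + fearful(2) + monk(1) = 4 (expected 5)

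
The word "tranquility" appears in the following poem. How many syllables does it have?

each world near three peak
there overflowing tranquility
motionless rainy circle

"tranquility" has 4 syllables.

4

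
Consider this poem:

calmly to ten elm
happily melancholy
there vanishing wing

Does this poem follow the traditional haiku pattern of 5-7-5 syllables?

Yes

Line 1: calmly(2) + to(1) + ten(1) + elm(1) = 5 ✓
Line 2: happily(3) + melancholy(4) = 7 ✓
Line 3: there(1) + vanishing(3) + wing(1) = 5 ✓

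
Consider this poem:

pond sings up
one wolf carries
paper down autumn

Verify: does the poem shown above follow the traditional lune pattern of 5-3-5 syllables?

Line 1: "pond sings up": 1+1+1 = 3 (expected 5)
Line 2: "one wolf carries": 1+1+2 = 4 (expected 3)
Line 3: "paper down autumn": 2+1+2 = 5 ✓

No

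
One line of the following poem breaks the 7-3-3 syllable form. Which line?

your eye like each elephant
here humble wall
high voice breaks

Line 1: "your eye like each elephant": 1+1+1+1+3 = 7 ✓
Line 2: "here humble wall": 1+2+1 = 4 (expected 3)
Line 3: "high voice breaks": 1+1+1 = 3 ✓

The second line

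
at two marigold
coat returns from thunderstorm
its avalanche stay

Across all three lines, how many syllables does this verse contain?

Line 1: at (1), two (1), marigold (3) → 5
Line 2: coat (1), returns (2), from (1), thunderstorm (3) → 7
Line 3: its (1), avalanche (3), stay (1) → 5
Total: 5 + 7 + 5 = 17

17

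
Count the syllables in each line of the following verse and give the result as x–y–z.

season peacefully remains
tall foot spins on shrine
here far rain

Line 1: "season peacefully remains": 2+3+2 = 7
Line 2: "tall foot spins on shrine": 1+1+1+1+1 = 5
Line 3: "here far rain": 1+1+1 = 3

7–5–3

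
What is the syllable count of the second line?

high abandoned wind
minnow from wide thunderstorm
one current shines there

7

The second line: "minnow from wide thunderstorm": 2+1+1+3 = 7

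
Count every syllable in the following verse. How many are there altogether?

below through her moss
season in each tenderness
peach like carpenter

Line 1: below (2), through (1), her (1), moss (1) → 5
Line 2: season (2), in (1), each (1), tenderness (3) → 7
Line 3: peach (1), like (1), carpenter (3) → 5
Total: 5 + 7 + 5 = 17

17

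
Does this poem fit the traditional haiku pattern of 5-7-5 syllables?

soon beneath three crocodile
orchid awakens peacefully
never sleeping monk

Line 1: soon (1), beneath (2), three (1), crocodile (3) → 7 (expected 5)
Line 2: orchid (2), awakens (3), peacefully (3) → 8 (expected 7)
Line 3: never (2), sleeping (2), monk (1) → 5 ✓

No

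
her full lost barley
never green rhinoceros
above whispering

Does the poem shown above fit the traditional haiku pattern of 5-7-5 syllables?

Yes

Line 1: her (1), full (1), lost (1), barley (2) → 5 ✓
Line 2: never (2), green (1), rhinoceros (4) → 7 ✓
Line 3: above (2), whispering (3) → 5 ✓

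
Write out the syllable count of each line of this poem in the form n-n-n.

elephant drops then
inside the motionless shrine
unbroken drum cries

Line 1: elephant (3), drops (1), then (1) → 5
Line 2: inside (2), the (1), motionless (3), shrine (1) → 7
Line 3: unbroken (3), drum (1), cries (1) → 5

5-7-5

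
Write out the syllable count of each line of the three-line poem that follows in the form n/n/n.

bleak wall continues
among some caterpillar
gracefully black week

Line 1: "bleak wall continues": 1+1+3 = 5
Line 2: "among some caterpillar": 2+1+4 = 7
Line 3: "gracefully black week": 3+1+1 = 5

5/7/5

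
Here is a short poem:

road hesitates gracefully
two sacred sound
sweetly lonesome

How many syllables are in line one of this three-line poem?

Line one: "road hesitates gracefully": 1+3+3 = 7

7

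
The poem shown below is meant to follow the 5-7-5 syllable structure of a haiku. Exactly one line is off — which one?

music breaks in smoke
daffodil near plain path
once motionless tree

The second line

Line 1: "music breaks in smoke": 2+1+1+1 = 5 ✓
Line 2: "daffodil near plain path": 3+1+1+1 = 6 (expected 7)
Line 3: "once motionless tree": 1+3+1 = 5 ✓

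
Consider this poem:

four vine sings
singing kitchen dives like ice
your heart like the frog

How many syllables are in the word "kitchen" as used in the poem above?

2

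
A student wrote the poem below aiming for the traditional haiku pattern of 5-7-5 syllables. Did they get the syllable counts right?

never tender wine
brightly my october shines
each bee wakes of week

Line 1: never (2), tender (2), wine (1) → 5 ✓
Line 2: brightly (2), my (1), october (3), shines (1) → 7 ✓
Line 3: each (1), bee (1), wakes (1), of (1), week (1) → 5 ✓

Yes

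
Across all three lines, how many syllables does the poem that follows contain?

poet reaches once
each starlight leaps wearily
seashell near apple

17

Line 1: poet(2) + reaches(2) + once(1) = 5
Line 2: each(1) + starlight(2) + leaps(1) + wearily(3) = 7
Line 3: seashell(2) + near(1) + apple(2) = 5
Total: 5 + 7 + 5 = 17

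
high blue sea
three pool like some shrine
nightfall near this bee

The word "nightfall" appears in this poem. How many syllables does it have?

2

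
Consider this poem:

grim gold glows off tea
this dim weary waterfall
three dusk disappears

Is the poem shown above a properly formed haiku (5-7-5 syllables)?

Line 1: "grim gold glows off tea": 1+1+1+1+1 = 5 ✓
Line 2: "this dim weary waterfall": 1+1+2+3 = 7 ✓
Line 3: "three dusk disappears": 1+1+3 = 5 ✓

Yes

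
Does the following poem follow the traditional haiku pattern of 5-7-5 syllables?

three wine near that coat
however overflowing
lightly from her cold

Line 1: three (1), wine (1), near (1), that (1), coat (1) → 5 ✓
Line 2: however (3), overflowing (4) → 7 ✓
Line 3: lightly (2), from (1), her (1), cold (1) → 5 ✓

Yes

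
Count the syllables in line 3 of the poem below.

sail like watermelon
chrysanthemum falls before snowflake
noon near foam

Line 3: noon (1), near (1), foam (1) → 3

3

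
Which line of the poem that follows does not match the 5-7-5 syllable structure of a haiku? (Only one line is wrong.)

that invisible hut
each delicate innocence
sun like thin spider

Line 1: that (1), invisible (4), hut (1) → 6 (expected 5)
Line 2: each (1), delicate (3), innocence (3) → 7 ✓
Line 3: sun (1), like (1), thin (1), spider (2) → 5 ✓

Line 1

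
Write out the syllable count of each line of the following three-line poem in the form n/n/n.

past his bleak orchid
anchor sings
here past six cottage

Line 1: past(1) + his(1) + bleak(1) + orchid(2) = 5
Line 2: anchor(2) + sings(1) = 3
Line 3: here(1) + past(1) + six(1) + cottage(2) = 5

5/3/5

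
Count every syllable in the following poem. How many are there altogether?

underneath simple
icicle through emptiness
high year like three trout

17

Line 1: underneath(3) + simple(2) = 5
Line 2: icicle(3) + through(1) + emptiness(3) = 7
Line 3: high(1) + year(1) + like(1) + three(1) + trout(1) = 5
Total: 5 + 7 + 5 = 17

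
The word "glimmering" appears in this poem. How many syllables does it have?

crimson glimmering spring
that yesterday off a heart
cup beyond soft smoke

3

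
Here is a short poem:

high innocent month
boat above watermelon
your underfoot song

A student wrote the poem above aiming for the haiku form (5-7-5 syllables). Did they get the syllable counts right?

Yes

Line 1: high (1), innocent (3), month (1) → 5 ✓
Line 2: boat (1), above (2), watermelon (4) → 7 ✓
Line 3: your (1), underfoot (3), song (1) → 5 ✓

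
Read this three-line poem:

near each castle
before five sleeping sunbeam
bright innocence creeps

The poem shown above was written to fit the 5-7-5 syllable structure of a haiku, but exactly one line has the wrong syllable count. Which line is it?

The first line

Line 1: near(1) + each(1) + castle(2) = 4 (expected 5)
Line 2: before(2) + five(1) + sleeping(2) + sunbeam(2) = 7 ✓
Line 3: bright(1) + innocence(3) + creeps(1) = 5 ✓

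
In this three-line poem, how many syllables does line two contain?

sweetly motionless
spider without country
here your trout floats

Line two: spider(2) + without(2) + country(2) = 6

6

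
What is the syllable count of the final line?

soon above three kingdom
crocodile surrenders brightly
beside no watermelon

The final line: beside (2), no (1), watermelon (4) → 7

7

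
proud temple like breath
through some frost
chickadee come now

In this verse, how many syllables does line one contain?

Line one: "proud temple like breath": 1+2+1+1 = 5

5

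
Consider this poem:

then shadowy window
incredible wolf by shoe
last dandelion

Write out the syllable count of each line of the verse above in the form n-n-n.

Line 1: then (1), shadowy (3), window (2) → 6
Line 2: incredible (4), wolf (1), by (1), shoe (1) → 7
Line 3: last (1), dandelion (4) → 5

6-7-5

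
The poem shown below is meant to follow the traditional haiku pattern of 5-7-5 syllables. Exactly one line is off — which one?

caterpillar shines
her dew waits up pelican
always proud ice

Line 1: caterpillar (4), shines (1) → 5 ✓
Line 2: her (1), dew (1), waits (1), up (1), pelican (3) → 7 ✓
Line 3: always (2), proud (1), ice (1) → 4 (expected 5)

The third line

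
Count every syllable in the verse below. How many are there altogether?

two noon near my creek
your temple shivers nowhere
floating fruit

15

Line 1: two (1), noon (1), near (1), my (1), creek (1) → 5
Line 2: your (1), temple (2), shivers (2), nowhere (2) → 7
Line 3: floating (2), fruit (1) → 3
Total: 5 + 7 + 3 = 15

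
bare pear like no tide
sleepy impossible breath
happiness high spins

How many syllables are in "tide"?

1

"tide" has 1 syllable.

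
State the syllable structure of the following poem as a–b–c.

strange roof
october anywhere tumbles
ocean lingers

Line 1: strange (1), roof (1) → 2
Line 2: october (3), anywhere (3), tumbles (2) → 8
Line 3: ocean (2), lingers (2) → 4

2–8–4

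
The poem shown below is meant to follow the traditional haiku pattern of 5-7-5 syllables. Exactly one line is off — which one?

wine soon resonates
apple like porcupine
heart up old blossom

Line 1: wine (1), soon (1), resonates (3) → 5 ✓
Line 2: apple (2), like (1), porcupine (3) → 6 (expected 7)
Line 3: heart (1), up (1), old (1), blossom (2) → 5 ✓

Line 2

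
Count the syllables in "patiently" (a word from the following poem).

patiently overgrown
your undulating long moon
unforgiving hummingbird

"patiently" has 3 syllables.

3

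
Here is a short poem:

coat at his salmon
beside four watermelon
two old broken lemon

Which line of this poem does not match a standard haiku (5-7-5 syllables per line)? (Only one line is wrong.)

Line 1: coat (1), at (1), his (1), salmon (2) → 5 ✓
Line 2: beside (2), four (1), watermelon (4) → 7 ✓
Line 3: two (1), old (1), broken (2), lemon (2) → 6 (expected 5)

The third line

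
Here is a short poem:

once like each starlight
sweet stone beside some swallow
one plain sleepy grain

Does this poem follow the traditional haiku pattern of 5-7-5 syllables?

Yes

Line 1: once(1) + like(1) + each(1) + starlight(2) = 5 ✓
Line 2: sweet(1) + stone(1) + beside(2) + some(1) + swallow(2) = 7 ✓
Line 3: one(1) + plain(1) + sleepy(2) + grain(1) = 5 ✓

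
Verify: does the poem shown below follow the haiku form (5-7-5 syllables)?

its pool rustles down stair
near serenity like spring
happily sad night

Line 1: "its pool rustles down stair": 1+1+2+1+1 = 6 (expected 5)
Line 2: "near serenity like spring": 1+4+1+1 = 7 ✓
Line 3: "happily sad night": 3+1+1 = 5 ✓

No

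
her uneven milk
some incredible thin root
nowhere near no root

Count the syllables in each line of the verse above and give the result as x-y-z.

Line 1: her (1), uneven (3), milk (1) → 5
Line 2: some (1), incredible (4), thin (1), root (1) → 7
Line 3: nowhere (2), near (1), no (1), root (1) → 5

5-7-5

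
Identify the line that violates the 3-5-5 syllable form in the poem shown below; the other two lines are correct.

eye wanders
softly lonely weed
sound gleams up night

Line 1: "eye wanders": 1+2 = 3 ✓
Line 2: "softly lonely weed": 2+2+1 = 5 ✓
Line 3: "sound gleams up night": 1+1+1+1 = 4 (expected 5)

The third line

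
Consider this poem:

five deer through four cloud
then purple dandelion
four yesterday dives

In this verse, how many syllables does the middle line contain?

The middle line: then(1) + purple(2) + dandelion(4) = 7

7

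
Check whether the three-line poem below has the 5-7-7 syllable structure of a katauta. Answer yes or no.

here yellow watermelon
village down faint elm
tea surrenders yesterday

Line 1: "here yellow watermelon": 1+2+4 = 7 (expected 5)
Line 2: "village down faint elm": 2+1+1+1 = 5 (expected 7)
Line 3: "tea surrenders yesterday": 1+3+3 = 7 ✓

No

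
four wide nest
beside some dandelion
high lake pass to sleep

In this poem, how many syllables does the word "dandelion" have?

4

"dandelion" has 4 syllables.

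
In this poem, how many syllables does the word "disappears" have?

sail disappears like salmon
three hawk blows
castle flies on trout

"disappears" has 3 syllables.

3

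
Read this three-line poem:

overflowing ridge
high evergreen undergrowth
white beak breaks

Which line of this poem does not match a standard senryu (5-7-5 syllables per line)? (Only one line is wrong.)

The third line

Line 1: "overflowing ridge": 4+1 = 5 ✓
Line 2: "high evergreen undergrowth": 1+3+3 = 7 ✓
Line 3: "white beak breaks": 1+1+1 = 3 (expected 5)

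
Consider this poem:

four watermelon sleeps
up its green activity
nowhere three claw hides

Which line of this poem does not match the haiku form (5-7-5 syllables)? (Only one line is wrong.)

Line 1: four (1), watermelon (4), sleeps (1) → 6 (expected 5)
Line 2: up (1), its (1), green (1), activity (4) → 7 ✓
Line 3: nowhere (2), three (1), claw (1), hides (1) → 5 ✓

Line 1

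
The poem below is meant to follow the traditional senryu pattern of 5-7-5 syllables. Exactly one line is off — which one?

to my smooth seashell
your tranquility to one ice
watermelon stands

The second line

Line 1: to (1), my (1), smooth (1), seashell (2) → 5 ✓
Line 2: your (1), tranquility (4), to (1), one (1), ice (1) → 8 (expected 7)
Line 3: watermelon (4), stands (1) → 5 ✓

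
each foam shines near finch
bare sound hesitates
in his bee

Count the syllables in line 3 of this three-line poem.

3

Line 3: in(1) + his(1) + bee(1) = 3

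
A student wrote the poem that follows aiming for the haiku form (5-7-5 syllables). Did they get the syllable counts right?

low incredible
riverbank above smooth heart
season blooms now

No

Line 1: "low incredible": 1+4 = 5 ✓
Line 2: "riverbank above smooth heart": 3+2+1+1 = 7 ✓
Line 3: "season blooms now": 2+1+1 = 4 (expected 5)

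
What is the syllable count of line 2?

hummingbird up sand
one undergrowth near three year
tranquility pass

7

Line 2: one(1) + undergrowth(3) + near(1) + three(1) + year(1) = 7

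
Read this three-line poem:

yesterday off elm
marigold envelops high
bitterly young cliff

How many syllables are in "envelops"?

3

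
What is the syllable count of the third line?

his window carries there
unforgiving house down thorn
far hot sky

3

The third line: far (1), hot (1), sky (1) → 3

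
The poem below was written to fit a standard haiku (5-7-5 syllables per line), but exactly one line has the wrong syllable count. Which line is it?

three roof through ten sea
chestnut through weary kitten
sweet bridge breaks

The third line

Line 1: three(1) + roof(1) + through(1) + ten(1) + sea(1) = 5 ✓
Line 2: chestnut(2) + through(1) + weary(2) + kitten(2) = 7 ✓
Line 3: sweet(1) + bridge(1) + breaks(1) = 3 (expected 5)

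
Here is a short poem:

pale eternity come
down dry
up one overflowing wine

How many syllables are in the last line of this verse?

The last line: up(1) + one(1) + overflowing(4) + wine(1) = 7

7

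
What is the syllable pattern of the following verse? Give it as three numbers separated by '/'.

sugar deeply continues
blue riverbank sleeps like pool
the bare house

Line 1: sugar(2) + deeply(2) + continues(3) = 7
Line 2: blue(1) + riverbank(3) + sleeps(1) + like(1) + pool(1) = 7
Line 3: the(1) + bare(1) + house(1) = 3

7/7/3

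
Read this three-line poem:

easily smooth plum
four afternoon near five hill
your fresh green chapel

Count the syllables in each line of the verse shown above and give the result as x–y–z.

5–7–5

Line 1: easily(3) + smooth(1) + plum(1) = 5
Line 2: four(1) + afternoon(3) + near(1) + five(1) + hill(1) = 7
Line 3: your(1) + fresh(1) + green(1) + chapel(2) = 5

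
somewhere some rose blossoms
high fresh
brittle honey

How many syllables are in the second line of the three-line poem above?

The second line: high (1), fresh (1) → 2

2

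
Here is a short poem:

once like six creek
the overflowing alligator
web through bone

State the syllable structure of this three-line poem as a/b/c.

Line 1: once (1), like (1), six (1), creek (1) → 4
Line 2: the (1), overflowing (4), alligator (4) → 9
Line 3: web (1), through (1), bone (1) → 3

4/9/3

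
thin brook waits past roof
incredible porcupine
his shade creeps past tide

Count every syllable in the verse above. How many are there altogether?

17

Line 1: thin (1), brook (1), waits (1), past (1), roof (1) → 5
Line 2: incredible (4), porcupine (3) → 7
Line 3: his (1), shade (1), creeps (1), past (1), tide (1) → 5
Total: 5 + 7 + 5 = 17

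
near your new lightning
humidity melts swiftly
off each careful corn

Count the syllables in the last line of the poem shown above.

The last line: off (1), each (1), careful (2), corn (1) → 5

5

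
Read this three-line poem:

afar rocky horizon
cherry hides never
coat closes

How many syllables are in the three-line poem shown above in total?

15

Line 1: afar (2), rocky (2), horizon (3) → 7
Line 2: cherry (2), hides (1), never (2) → 5
Line 3: coat (1), closes (2) → 3
Total: 7 + 5 + 3 = 15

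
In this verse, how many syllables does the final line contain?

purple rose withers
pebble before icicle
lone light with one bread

5

The final line: lone (1), light (1), with (1), one (1), bread (1) → 5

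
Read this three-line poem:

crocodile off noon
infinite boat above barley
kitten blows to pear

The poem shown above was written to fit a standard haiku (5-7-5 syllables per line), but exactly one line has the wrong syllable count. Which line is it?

The second line

Line 1: crocodile(3) + off(1) + noon(1) = 5 ✓
Line 2: infinite(3) + boat(1) + above(2) + barley(2) = 8 (expected 7)
Line 3: kitten(2) + blows(1) + to(1) + pear(1) = 5 ✓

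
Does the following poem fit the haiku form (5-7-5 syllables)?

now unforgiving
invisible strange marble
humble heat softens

Yes

Line 1: now (1), unforgiving (4) → 5 ✓
Line 2: invisible (4), strange (1), marble (2) → 7 ✓
Line 3: humble (2), heat (1), softens (2) → 5 ✓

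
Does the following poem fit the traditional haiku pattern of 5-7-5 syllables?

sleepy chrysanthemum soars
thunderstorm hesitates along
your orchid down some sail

No

Line 1: "sleepy chrysanthemum soars": 2+4+1 = 7 (expected 5)
Line 2: "thunderstorm hesitates along": 3+3+2 = 8 (expected 7)
Line 3: "your orchid down some sail": 1+2+1+1+1 = 6 (expected 5)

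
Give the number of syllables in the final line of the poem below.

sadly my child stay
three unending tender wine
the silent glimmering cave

The final line: the (1), silent (2), glimmering (3), cave (1) → 7

7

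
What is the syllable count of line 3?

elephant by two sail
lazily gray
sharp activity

5

Line 3: sharp(1) + activity(4) = 5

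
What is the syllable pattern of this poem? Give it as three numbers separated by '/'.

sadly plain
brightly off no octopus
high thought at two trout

Line 1: "sadly plain": 2+1 = 3
Line 2: "brightly off no octopus": 2+1+1+3 = 7
Line 3: "high thought at two trout": 1+1+1+1+1 = 5

3/7/5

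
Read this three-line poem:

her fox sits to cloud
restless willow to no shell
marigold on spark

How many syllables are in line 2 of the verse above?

7

Line 2: restless(2) + willow(2) + to(1) + no(1) + shell(1) = 7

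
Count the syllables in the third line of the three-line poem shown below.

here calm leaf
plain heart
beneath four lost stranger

The third line: beneath (2), four (1), lost (1), stranger (2) → 6

6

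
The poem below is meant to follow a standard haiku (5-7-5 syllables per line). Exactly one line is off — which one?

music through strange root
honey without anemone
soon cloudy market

Line 1: music (2), through (1), strange (1), root (1) → 5 ✓
Line 2: honey (2), without (2), anemone (4) → 8 (expected 7)
Line 3: soon (1), cloudy (2), market (2) → 5 ✓

The second line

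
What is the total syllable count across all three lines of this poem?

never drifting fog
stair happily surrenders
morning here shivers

17

Line 1: "never drifting fog": 2+2+1 = 5
Line 2: "stair happily surrenders": 1+3+3 = 7
Line 3: "morning here shivers": 2+1+2 = 5
Total: 5 + 7 + 5 = 17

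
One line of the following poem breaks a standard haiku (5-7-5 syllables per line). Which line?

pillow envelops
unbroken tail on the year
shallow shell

Line 1: pillow (2), envelops (3) → 5 ✓
Line 2: unbroken (3), tail (1), on (1), the (1), year (1) → 7 ✓
Line 3: shallow (2), shell (1) → 3 (expected 5)

Line 3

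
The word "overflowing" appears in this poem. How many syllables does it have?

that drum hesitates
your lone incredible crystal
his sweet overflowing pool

4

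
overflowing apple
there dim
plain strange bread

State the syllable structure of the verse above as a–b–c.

6–2–3

Line 1: overflowing (4), apple (2) → 6
Line 2: there (1), dim (1) → 2
Line 3: plain (1), strange (1), bread (1) → 3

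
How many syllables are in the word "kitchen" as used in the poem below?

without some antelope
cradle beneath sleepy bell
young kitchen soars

"kitchen" has 2 syllables.

2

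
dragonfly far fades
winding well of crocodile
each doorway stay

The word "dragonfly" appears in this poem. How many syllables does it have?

3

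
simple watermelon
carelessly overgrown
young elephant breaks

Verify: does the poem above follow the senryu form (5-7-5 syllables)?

No

Line 1: simple (2), watermelon (4) → 6 (expected 5)
Line 2: carelessly (3), overgrown (3) → 6 (expected 7)
Line 3: young (1), elephant (3), breaks (1) → 5 ✓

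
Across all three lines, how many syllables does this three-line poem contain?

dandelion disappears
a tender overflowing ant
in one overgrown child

Line 1: dandelion (4), disappears (3) → 7
Line 2: a (1), tender (2), overflowing (4), ant (1) → 8
Line 3: in (1), one (1), overgrown (3), child (1) → 6
Total: 7 + 8 + 6 = 21

21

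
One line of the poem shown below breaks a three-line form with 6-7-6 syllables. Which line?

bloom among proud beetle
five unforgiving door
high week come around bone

The second line

Line 1: bloom(1) + among(2) + proud(1) + beetle(2) = 6 ✓
Line 2: five(1) + unforgiving(4) + door(1) = 6 (expected 7)
Line 3: high(1) + week(1) + come(1) + around(2) + bone(1) = 6 ✓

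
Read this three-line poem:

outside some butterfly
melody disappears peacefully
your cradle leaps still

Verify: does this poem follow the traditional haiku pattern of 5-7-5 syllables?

Line 1: outside(2) + some(1) + butterfly(3) = 6 (expected 5)
Line 2: melody(3) + disappears(3) + peacefully(3) = 9 (expected 7)
Line 3: your(1) + cradle(2) + leaps(1) + still(1) = 5 ✓

No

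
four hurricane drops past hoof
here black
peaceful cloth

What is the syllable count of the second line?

The second line: "here black": 1+1 = 2

2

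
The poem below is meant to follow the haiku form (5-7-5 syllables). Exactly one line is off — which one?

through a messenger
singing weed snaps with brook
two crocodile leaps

The second line

Line 1: through (1), a (1), messenger (3) → 5 ✓
Line 2: singing (2), weed (1), snaps (1), with (1), brook (1) → 6 (expected 7)
Line 3: two (1), crocodile (3), leaps (1) → 5 ✓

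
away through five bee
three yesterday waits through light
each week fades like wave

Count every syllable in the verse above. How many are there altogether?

Line 1: "away through five bee": 2+1+1+1 = 5
Line 2: "three yesterday waits through light": 1+3+1+1+1 = 7
Line 3: "each week fades like wave": 1+1+1+1+1 = 5
Total: 5 + 7 + 5 = 17

17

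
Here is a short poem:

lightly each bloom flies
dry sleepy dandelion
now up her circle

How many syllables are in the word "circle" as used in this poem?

2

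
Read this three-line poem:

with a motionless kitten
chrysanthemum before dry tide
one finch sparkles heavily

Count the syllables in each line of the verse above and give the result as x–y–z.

Line 1: with(1) + a(1) + motionless(3) + kitten(2) = 7
Line 2: chrysanthemum(4) + before(2) + dry(1) + tide(1) = 8
Line 3: one(1) + finch(1) + sparkles(2) + heavily(3) = 7

7–8–7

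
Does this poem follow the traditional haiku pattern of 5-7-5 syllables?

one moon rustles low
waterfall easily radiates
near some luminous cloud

No

Line 1: one(1) + moon(1) + rustles(2) + low(1) = 5 ✓
Line 2: waterfall(3) + easily(3) + radiates(3) = 9 (expected 7)
Line 3: near(1) + some(1) + luminous(3) + cloud(1) = 6 (expected 5)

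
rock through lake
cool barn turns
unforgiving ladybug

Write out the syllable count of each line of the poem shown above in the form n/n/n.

Line 1: rock (1), through (1), lake (1) → 3
Line 2: cool (1), barn (1), turns (1) → 3
Line 3: unforgiving (4), ladybug (3) → 7

3/3/7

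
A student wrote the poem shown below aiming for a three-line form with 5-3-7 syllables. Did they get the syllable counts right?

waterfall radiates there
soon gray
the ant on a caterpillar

No

Line 1: waterfall (3), radiates (3), there (1) → 7 (expected 5)
Line 2: soon (1), gray (1) → 2 (expected 3)
Line 3: the (1), ant (1), on (1), a (1), caterpillar (4) → 8 (expected 7)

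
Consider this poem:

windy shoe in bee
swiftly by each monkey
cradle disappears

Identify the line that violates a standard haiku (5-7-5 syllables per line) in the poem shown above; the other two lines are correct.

Line 1: "windy shoe in bee": 2+1+1+1 = 5 ✓
Line 2: "swiftly by each monkey": 2+1+1+2 = 6 (expected 7)
Line 3: "cradle disappears": 2+3 = 5 ✓

Line 2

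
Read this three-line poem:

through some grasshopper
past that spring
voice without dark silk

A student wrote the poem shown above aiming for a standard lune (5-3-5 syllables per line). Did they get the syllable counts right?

Line 1: through(1) + some(1) + grasshopper(3) = 5 ✓
Line 2: past(1) + that(1) + spring(1) = 3 ✓
Line 3: voice(1) + without(2) + dark(1) + silk(1) = 5 ✓

Yes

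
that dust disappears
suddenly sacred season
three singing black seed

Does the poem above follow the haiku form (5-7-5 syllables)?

Line 1: that(1) + dust(1) + disappears(3) = 5 ✓
Line 2: suddenly(3) + sacred(2) + season(2) = 7 ✓
Line 3: three(1) + singing(2) + black(1) + seed(1) = 5 ✓

Yes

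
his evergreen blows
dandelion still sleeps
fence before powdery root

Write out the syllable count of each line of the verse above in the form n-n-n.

5-6-7

Line 1: his(1) + evergreen(3) + blows(1) = 5
Line 2: dandelion(4) + still(1) + sleeps(1) = 6
Line 3: fence(1) + before(2) + powdery(3) + root(1) = 7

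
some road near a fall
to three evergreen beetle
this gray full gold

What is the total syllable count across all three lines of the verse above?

Line 1: some(1) + road(1) + near(1) + a(1) + fall(1) = 5
Line 2: to(1) + three(1) + evergreen(3) + beetle(2) = 7
Line 3: this(1) + gray(1) + full(1) + gold(1) = 4
Total: 5 + 7 + 4 = 16

16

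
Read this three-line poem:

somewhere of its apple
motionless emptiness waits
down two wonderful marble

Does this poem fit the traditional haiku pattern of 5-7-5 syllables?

No

Line 1: "somewhere of its apple": 2+1+1+2 = 6 (expected 5)
Line 2: "motionless emptiness waits": 3+3+1 = 7 ✓
Line 3: "down two wonderful marble": 1+1+3+2 = 7 (expected 5)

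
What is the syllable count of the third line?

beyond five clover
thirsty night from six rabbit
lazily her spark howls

6

The third line: lazily (3), her (1), spark (1), howls (1) → 6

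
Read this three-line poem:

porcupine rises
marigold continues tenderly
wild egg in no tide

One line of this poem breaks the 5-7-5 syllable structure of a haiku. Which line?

Line 1: "porcupine rises": 3+2 = 5 ✓
Line 2: "marigold continues tenderly": 3+3+3 = 9 (expected 7)
Line 3: "wild egg in no tide": 1+1+1+1+1 = 5 ✓

The second line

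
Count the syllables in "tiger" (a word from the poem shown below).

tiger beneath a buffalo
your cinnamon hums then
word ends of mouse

2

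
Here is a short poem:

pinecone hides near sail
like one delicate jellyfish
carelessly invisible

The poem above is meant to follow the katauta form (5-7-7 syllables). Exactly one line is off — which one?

The second line

Line 1: pinecone (2), hides (1), near (1), sail (1) → 5 ✓
Line 2: like (1), one (1), delicate (3), jellyfish (3) → 8 (expected 7)
Line 3: carelessly (3), invisible (4) → 7 ✓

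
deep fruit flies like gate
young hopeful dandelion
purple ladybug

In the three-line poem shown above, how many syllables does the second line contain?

The second line: young (1), hopeful (2), dandelion (4) → 7

7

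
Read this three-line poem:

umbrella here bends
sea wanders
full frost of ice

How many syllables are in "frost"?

1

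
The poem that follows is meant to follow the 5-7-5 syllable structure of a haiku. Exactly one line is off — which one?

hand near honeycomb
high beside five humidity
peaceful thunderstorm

Line 1: hand(1) + near(1) + honeycomb(3) = 5 ✓
Line 2: high(1) + beside(2) + five(1) + humidity(4) = 8 (expected 7)
Line 3: peaceful(2) + thunderstorm(3) = 5 ✓

The second line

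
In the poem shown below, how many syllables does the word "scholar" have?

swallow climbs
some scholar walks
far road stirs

2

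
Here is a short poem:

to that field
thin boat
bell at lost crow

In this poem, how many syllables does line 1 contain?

Line 1: to (1), that (1), field (1) → 3

3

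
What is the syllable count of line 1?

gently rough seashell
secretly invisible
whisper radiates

Line 1: gently(2) + rough(1) + seashell(2) = 5

5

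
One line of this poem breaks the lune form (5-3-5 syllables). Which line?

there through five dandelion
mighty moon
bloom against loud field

Line 1

Line 1: there(1) + through(1) + five(1) + dandelion(4) = 7 (expected 5)
Line 2: mighty(2) + moon(1) = 3 ✓
Line 3: bloom(1) + against(2) + loud(1) + field(1) = 5 ✓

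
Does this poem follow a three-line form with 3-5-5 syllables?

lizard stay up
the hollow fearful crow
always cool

Line 1: "lizard stay up": 2+1+1 = 4 (expected 3)
Line 2: "the hollow fearful crow": 1+2+2+1 = 6 (expected 5)
Line 3: "always cool": 2+1 = 3 (expected 5)

No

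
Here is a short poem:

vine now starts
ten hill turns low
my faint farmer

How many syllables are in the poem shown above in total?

11

Line 1: "vine now starts": 1+1+1 = 3
Line 2: "ten hill turns low": 1+1+1+1 = 4
Line 3: "my faint farmer": 1+1+2 = 4
Total: 3 + 4 + 4 = 11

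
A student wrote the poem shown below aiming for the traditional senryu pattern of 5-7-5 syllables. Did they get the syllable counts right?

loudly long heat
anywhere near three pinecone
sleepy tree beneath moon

No

Line 1: loudly (2), long (1), heat (1) → 4 (expected 5)
Line 2: anywhere (3), near (1), three (1), pinecone (2) → 7 ✓
Line 3: sleepy (2), tree (1), beneath (2), moon (1) → 6 (expected 5)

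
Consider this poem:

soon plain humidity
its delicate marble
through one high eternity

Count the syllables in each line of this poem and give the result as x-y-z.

6-6-7

Line 1: soon (1), plain (1), humidity (4) → 6
Line 2: its (1), delicate (3), marble (2) → 6
Line 3: through (1), one (1), high (1), eternity (4) → 7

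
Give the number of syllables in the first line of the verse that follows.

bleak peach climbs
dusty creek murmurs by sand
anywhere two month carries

3

The first line: "bleak peach climbs": 1+1+1 = 3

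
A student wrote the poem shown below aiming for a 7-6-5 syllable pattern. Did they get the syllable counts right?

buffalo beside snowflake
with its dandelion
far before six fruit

Yes

Line 1: "buffalo beside snowflake": 3+2+2 = 7 ✓
Line 2: "with its dandelion": 1+1+4 = 6 ✓
Line 3: "far before six fruit": 1+2+1+1 = 5 ✓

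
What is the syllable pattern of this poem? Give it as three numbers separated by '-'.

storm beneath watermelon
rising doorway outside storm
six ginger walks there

7-7-5

Line 1: storm (1), beneath (2), watermelon (4) → 7
Line 2: rising (2), doorway (2), outside (2), storm (1) → 7
Line 3: six (1), ginger (2), walks (1), there (1) → 5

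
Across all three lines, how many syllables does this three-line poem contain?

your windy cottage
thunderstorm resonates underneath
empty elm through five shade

Line 1: your(1) + windy(2) + cottage(2) = 5
Line 2: thunderstorm(3) + resonates(3) + underneath(3) = 9
Line 3: empty(2) + elm(1) + through(1) + five(1) + shade(1) = 6
Total: 5 + 9 + 6 = 20

20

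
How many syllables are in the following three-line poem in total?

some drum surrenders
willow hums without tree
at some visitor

16

Line 1: "some drum surrenders": 1+1+3 = 5
Line 2: "willow hums without tree": 2+1+2+1 = 6
Line 3: "at some visitor": 1+1+3 = 5
Total: 5 + 6 + 5 = 16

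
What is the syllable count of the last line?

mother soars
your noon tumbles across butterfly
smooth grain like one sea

5

The last line: "smooth grain like one sea": 1+1+1+1+1 = 5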